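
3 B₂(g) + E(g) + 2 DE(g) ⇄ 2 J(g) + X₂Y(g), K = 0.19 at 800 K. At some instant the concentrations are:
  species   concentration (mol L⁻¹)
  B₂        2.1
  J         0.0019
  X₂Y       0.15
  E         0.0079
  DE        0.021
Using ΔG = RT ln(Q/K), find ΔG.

Q = [J]²·[X₂Y] / ([B₂]³·[E]·[DE]²) = (0.0019)²·(0.15) / ((2.1)³·(0.0079)·(0.021)²) = 0.0168
ΔG = RT ln(Q/K) = (8.314 J mol⁻¹ K⁻¹)(800 K) × ln(0.0168/0.19)
   = (6.651 kJ/mol)(-2.426) = -16.1 kJ/mol
ΔG < 0, so the forward reaction is spontaneous (proceeds forward).

ΔG = -16.1 kJ/mol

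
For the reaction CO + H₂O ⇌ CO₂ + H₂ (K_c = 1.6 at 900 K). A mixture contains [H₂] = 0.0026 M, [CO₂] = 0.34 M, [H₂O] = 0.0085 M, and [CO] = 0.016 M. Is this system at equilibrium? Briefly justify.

no; Q > K, reaction proceeds in reverse

Q_c = [CO₂]·[H₂] / ([CO]·[H₂O]) = (0.34)·(0.0026) / ((0.016)·(0.0085)) = 6.5
Q_c = 6.5 > K_c = 1.6: net reverse reaction.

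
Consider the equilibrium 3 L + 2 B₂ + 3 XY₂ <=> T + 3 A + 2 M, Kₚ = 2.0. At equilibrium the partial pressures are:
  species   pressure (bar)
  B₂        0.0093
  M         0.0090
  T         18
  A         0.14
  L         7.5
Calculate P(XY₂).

At equilibrium, Kₚ = P(T)·P(A)³·P(M)² / (P(L)³·P(B₂)²·P(XY₂)³) = 2.0.
(18)·(0.14)³·(0.0090)² / ((7.5)³·(0.0093)²·(P(XY₂))³) = 2.0
P(XY₂)³ = 5.48×10⁻⁵ ⇒ P(XY₂) = 0.038 bar

P(XY₂) = 0.038 bar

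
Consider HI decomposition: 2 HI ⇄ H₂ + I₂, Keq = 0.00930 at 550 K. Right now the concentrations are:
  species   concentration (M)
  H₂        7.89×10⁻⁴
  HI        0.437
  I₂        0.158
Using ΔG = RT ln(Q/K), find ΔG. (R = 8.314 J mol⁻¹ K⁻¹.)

ΔG = -12.1 kJ/mol

Q = [H₂]·[I₂] / [HI]² = (7.89×10⁻⁴)·(0.158) / (0.437)² = 6.53×10⁻⁴
ΔG = RT ln(Q/Keq) = (8.314 J mol⁻¹ K⁻¹)(550 K) × ln(6.53×10⁻⁴/0.00930)
   = (4.573 kJ/mol)(-2.656) = -12.1 kJ/mol
ΔG < 0, so the forward reaction is spontaneous (proceeds forward).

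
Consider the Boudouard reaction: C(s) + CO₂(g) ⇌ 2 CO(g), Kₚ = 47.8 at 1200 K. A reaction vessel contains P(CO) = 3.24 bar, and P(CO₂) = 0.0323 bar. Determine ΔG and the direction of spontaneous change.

(C is a pure solid — omitted from Qₚ.)
Qₚ = P(CO)² / P(CO₂) = (3.24)² / (0.0323) = 325
ΔG = RT ln(Qₚ/Kₚ) = (8.314 J mol⁻¹ K⁻¹)(1200 K) × ln(325/47.8)
   = (9.977 kJ/mol)(1.917) = 19.1 kJ/mol
ΔG > 0, so the forward reaction is non-spontaneous (proceeds in reverse).

ΔG = 19.1 kJ/mol; the forward reaction is non-spontaneous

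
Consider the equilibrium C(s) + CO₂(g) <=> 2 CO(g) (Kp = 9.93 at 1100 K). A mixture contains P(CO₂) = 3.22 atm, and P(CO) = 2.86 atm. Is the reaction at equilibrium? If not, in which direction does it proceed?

(C is a pure solid — omitted from Qp.)
Qp = P(CO)² / P(CO₂) = (2.86)² / (3.22) = 2.54
Qp = 2.54 < Kp = 9.93, so the forward reaction proceeds.

to the right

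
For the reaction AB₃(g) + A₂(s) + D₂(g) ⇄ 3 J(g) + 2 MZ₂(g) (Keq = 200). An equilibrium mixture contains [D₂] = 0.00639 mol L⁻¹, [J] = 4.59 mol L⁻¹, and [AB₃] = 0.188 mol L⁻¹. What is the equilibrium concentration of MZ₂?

[MZ₂] = 0.0498 mol L⁻¹

(A₂ is a pure solid — omitted from Keq.)
At equilibrium, Keq = [J]³·[MZ₂]² / ([AB₃]·[D₂]) = 200.
(4.59)³·([MZ₂])² / ((0.188)·(0.00639)) = 200
[MZ₂]² = 0.00248 ⇒ [MZ₂] = 0.0498 mol L⁻¹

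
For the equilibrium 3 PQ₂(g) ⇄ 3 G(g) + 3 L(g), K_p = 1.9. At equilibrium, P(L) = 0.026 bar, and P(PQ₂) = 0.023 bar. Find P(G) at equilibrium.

At equilibrium, K_p = P(G)³·P(L)³ / P(PQ₂)³ = 1.9.
(P(G))³·(0.026)³ / (0.023)³ = 1.9
P(G)³ = 1.32 ⇒ P(G) = 1.1 bar

P(G) = 1.1 bar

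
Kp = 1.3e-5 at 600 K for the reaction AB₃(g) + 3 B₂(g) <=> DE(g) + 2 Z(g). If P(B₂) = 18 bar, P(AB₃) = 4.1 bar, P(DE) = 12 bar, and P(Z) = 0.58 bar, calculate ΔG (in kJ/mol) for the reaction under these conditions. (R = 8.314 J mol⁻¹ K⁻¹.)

ΔG = 12.8 kJ/mol

Qp = P(DE)·P(Z)² / (P(AB₃)·P(B₂)³) = (12)·(0.58)² / ((4.1)·(18)³) = 1.69e-4
ΔG = RT ln(Qp/Kp) = (8.314 J mol⁻¹ K⁻¹)(600 K) × ln(1.69e-4/1.3e-5)
   = (4.988 kJ/mol)(2.565) = 12.8 kJ/mol
ΔG > 0, so the forward reaction is non-spontaneous (proceeds in reverse).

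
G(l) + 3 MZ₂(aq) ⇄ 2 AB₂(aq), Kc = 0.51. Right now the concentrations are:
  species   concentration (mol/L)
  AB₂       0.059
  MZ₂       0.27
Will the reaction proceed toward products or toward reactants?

in the forward direction

(G is a pure liquid — omitted from Qc.)
Qc = [AB₂]² / [MZ₂]³ = (0.059)² / (0.27)³ = 0.18
Qc = 0.18 < Kc = 0.51, so the forward reaction proceeds.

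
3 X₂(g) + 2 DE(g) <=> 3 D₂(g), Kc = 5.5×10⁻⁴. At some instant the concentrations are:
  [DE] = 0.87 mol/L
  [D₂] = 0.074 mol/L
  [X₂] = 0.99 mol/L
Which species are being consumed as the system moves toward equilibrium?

none (at equilibrium)

Qc = [D₂]³ / ([X₂]³·[DE]²) = (0.074)³ / ((0.99)³·(0.87)²) = 5.5×10⁻⁴
Qc = 5.5×10⁻⁴ = Kc; the system is at equilibrium.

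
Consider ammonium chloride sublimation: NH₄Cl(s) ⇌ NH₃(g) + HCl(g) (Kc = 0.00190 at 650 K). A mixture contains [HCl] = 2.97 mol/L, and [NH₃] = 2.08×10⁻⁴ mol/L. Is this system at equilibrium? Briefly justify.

no; Q < K, reaction proceeds forward

(NH₄Cl is a pure solid — omitted from Qc.)
Qc = [NH₃]·[HCl] = (2.08×10⁻⁴)·(2.97) = 6.18×10⁻⁴
Qc = 6.18×10⁻⁴ < Kc = 0.00190: net forward reaction.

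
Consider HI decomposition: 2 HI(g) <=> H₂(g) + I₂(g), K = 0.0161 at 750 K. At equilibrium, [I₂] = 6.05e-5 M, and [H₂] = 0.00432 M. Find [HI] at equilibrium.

[HI] = 0.00403 M

At equilibrium, K = [H₂]·[I₂] / [HI]² = 0.0161.
(0.00432)·(6.05e-5) / ([HI])² = 0.0161
[HI]² = 1.62e-5 ⇒ [HI] = 0.00403 M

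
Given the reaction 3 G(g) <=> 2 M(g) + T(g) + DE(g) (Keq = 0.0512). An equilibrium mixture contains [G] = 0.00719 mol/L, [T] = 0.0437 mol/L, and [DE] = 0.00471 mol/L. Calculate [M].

[M] = 0.00962 mol/L

At equilibrium, Keq = [M]²·[T]·[DE] / [G]³ = 0.0512.
([M])²·(0.0437)·(0.00471) / (0.00719)³ = 0.0512
[M]² = 9.25e-5 ⇒ [M] = 0.00962 mol/L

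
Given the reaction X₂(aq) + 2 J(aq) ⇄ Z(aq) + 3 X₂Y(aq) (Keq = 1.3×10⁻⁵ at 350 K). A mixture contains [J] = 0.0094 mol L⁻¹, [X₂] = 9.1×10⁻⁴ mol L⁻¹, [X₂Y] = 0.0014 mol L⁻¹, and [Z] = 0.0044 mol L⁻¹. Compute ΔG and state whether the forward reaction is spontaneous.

Q = [Z]·[X₂Y]³ / ([X₂]·[J]²) = (0.0044)·(0.0014)³ / ((9.1×10⁻⁴)·(0.0094)²) = 1.50×10⁻⁴
ΔG = RT ln(Q/Keq) = (8.314 J mol⁻¹ K⁻¹)(350 K) × ln(1.50×10⁻⁴/1.3×10⁻⁵)
   = (2.910 kJ/mol)(2.446) = 7.12 kJ/mol
ΔG > 0, so the forward reaction is non-spontaneous (proceeds in reverse).

ΔG = 7.12 kJ/mol; the forward reaction is non-spontaneous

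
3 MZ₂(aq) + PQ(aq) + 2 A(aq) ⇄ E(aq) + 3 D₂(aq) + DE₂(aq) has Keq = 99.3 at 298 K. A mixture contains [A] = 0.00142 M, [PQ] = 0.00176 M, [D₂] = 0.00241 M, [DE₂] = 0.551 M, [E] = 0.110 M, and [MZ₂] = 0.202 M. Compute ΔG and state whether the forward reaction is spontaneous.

ΔG = -3.05 kJ/mol; the forward reaction is spontaneous

Q = [E]·[D₂]³·[DE₂] / ([MZ₂]³·[PQ]·[A]²) = (0.110)·(0.00241)³·(0.551) / ((0.202)³·(0.00176)·(0.00142)²) = 29.0
ΔG = RT ln(Q/Keq) = (8.314 J mol⁻¹ K⁻¹)(298 K) × ln(29.0/99.3)
   = (2.478 kJ/mol)(-1.231) = -3.05 kJ/mol
ΔG < 0, so the forward reaction is spontaneous (proceeds forward).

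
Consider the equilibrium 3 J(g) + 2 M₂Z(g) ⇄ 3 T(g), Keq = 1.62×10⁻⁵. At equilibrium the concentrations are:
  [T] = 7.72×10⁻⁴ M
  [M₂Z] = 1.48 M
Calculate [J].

[J] = 0.0235 M

At equilibrium, Keq = [T]³ / ([J]³·[M₂Z]²) = 1.62×10⁻⁵.
(7.72×10⁻⁴)³ / (([J])³·(1.48)²) = 1.62×10⁻⁵
[J]³ = 1.30×10⁻⁵ ⇒ [J] = 0.0235 M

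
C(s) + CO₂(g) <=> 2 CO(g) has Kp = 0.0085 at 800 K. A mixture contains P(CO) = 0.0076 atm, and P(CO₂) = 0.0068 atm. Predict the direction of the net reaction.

at equilibrium

(C is a pure solid — omitted from Qp.)
Qp = P(CO)² / P(CO₂) = (0.0076)² / (0.0068) = 0.0085
Qp = 0.0085 = Kp, so the system is already at equilibrium.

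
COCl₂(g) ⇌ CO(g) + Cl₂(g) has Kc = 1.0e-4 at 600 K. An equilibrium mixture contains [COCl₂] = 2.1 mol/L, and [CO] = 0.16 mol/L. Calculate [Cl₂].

[Cl₂] = 0.0013 mol/L

At equilibrium, Kc = [CO]·[Cl₂] / [COCl₂] = 1.0e-4.
(0.16)·([Cl₂]) / (2.1) = 1.0e-4
[Cl₂] = 0.00131 = 0.0013 mol/L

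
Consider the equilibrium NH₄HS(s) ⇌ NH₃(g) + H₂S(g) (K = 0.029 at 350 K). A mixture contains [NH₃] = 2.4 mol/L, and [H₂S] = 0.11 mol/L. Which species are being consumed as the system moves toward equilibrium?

NH₃, H₂S (products)

(NH₄HS is a pure solid — omitted from Q.)
Q = [NH₃]·[H₂S] = (2.4)·(0.11) = 0.26
Q = 0.26 > K = 0.029: net reverse reaction.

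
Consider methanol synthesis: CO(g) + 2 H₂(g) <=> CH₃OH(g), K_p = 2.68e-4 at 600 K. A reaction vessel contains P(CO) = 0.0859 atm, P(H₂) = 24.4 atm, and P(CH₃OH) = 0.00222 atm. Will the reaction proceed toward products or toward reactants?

Q_p = P(CH₃OH) / (P(CO)·P(H₂)²) = (0.00222) / ((0.0859)·(24.4)²) = 4.34e-5
Q_p = 4.34e-5 < K_p = 2.68e-4, so the forward reaction proceeds.

toward products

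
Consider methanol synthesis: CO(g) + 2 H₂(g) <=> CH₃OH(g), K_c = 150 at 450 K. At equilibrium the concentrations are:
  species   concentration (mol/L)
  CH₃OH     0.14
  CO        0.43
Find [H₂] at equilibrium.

[H₂] = 0.047 mol/L

At equilibrium, K_c = [CH₃OH] / ([CO]·[H₂]²) = 150.
(0.14) / ((0.43)·([H₂])²) = 150
[H₂]² = 0.00217 ⇒ [H₂] = 0.047 mol/L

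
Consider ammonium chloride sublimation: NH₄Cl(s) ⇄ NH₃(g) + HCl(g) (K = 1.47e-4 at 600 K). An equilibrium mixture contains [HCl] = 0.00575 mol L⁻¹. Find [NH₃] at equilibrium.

[NH₃] = 0.0256 mol L⁻¹

(NH₄Cl is a pure solid — omitted from K.)
At equilibrium, K = [NH₃]·[HCl] = 1.47e-4.
([NH₃])·(0.00575) = 1.47e-4
[NH₃] = 0.0256 mol L⁻¹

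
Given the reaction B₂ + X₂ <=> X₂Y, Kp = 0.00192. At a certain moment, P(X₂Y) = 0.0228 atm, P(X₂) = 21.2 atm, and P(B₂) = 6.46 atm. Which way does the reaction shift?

toward products

Qp = P(X₂Y) / (P(B₂)·P(X₂)) = (0.0228) / ((6.46)·(21.2)) = 1.66×10⁻⁴
Qp = 1.66×10⁻⁴ < Kp = 0.00192, so the forward reaction proceeds.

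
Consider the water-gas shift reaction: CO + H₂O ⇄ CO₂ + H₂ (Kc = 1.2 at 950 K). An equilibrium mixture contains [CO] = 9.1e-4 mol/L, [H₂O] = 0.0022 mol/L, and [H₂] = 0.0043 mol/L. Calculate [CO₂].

At equilibrium, Kc = [CO₂]·[H₂] / ([CO]·[H₂O]) = 1.2.
([CO₂])·(0.0043) / ((9.1e-4)·(0.0022)) = 1.2
[CO₂] = 5.59e-4 = 5.6e-4 mol/L

[CO₂] = 5.6e-4 mol/L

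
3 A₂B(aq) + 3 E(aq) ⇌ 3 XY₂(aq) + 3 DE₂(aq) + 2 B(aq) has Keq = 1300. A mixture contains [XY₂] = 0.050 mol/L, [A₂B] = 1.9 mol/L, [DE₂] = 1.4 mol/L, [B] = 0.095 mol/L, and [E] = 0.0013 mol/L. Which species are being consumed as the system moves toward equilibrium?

Q = [XY₂]³·[DE₂]³·[B]² / ([A₂B]³·[E]³) = (0.050)³·(1.4)³·(0.095)² / ((1.9)³·(0.0013)³) = 210
Q = 210 < Keq = 1300: net forward reaction.

A₂B, E (reactants)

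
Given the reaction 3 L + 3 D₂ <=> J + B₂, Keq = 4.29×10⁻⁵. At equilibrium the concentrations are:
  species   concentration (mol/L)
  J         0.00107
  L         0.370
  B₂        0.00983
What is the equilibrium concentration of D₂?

At equilibrium, Keq = [J]·[B₂] / ([L]³·[D₂]³) = 4.29×10⁻⁵.
(0.00107)·(0.00983) / ((0.370)³·([D₂])³) = 4.29×10⁻⁵
[D₂]³ = 4.84 ⇒ [D₂] = 1.69 mol/L

[D₂] = 1.69 mol/L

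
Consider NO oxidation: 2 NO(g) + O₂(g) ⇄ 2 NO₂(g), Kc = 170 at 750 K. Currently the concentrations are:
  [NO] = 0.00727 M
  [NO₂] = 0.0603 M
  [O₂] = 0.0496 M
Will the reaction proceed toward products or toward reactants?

Qc = [NO₂]² / ([NO]²·[O₂]) = (0.0603)² / ((0.00727)²·(0.0496)) = 1390
Qc = 1390 > Kc = 170, so the reverse reaction proceeds.

reverse (toward reactants)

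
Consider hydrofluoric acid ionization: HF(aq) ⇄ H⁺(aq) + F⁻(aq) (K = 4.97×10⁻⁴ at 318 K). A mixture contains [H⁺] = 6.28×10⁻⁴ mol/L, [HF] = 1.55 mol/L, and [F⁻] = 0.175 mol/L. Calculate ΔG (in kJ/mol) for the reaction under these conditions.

ΔG = -5.15 kJ/mol

Q = [H⁺]·[F⁻] / [HF] = (6.28×10⁻⁴)·(0.175) / (1.55) = 7.09×10⁻⁵
ΔG = RT ln(Q/K) = (8.314 J mol⁻¹ K⁻¹)(318 K) × ln(7.09×10⁻⁵/4.97×10⁻⁴)
   = (2.644 kJ/mol)(-1.947) = -5.15 kJ/mol
ΔG < 0, so the forward reaction is spontaneous (proceeds forward).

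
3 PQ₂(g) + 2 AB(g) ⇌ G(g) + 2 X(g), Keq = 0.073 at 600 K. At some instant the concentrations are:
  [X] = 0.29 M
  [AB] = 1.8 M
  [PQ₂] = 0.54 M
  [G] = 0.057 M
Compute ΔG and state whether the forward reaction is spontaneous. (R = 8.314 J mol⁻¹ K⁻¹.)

Q = [G]·[X]² / ([PQ₂]³·[AB]²) = (0.057)·(0.29)² / ((0.54)³·(1.8)²) = 0.00940
ΔG = RT ln(Q/Keq) = (8.314 J mol⁻¹ K⁻¹)(600 K) × ln(0.00940/0.073)
   = (4.988 kJ/mol)(-2.050) = -10.2 kJ/mol
ΔG < 0, so the forward reaction is spontaneous (proceeds forward).

ΔG = -10.2 kJ/mol; the forward reaction is spontaneous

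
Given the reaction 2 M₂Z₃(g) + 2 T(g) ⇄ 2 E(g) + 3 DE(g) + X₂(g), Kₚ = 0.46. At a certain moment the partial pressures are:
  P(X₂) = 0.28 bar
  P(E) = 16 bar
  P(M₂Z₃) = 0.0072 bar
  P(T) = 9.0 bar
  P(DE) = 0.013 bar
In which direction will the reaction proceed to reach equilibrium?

Qₚ = P(E)²·P(DE)³·P(X₂) / (P(M₂Z₃)²·P(T)²) = (16)²·(0.013)³·(0.28) / ((0.0072)²·(9.0)²) = 0.038
Qₚ = 0.038 < Kₚ = 0.46, so the forward reaction proceeds.

in the forward direction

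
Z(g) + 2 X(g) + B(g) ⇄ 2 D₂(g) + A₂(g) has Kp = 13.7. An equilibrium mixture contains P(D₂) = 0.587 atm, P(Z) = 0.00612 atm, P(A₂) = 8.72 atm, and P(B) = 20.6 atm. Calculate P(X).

At equilibrium, Kp = P(D₂)²·P(A₂) / (P(Z)·P(X)²·P(B)) = 13.7.
(0.587)²·(8.72) / ((0.00612)·(P(X))²·(20.6)) = 13.7
P(X)² = 1.74 ⇒ P(X) = 1.32 atm

P(X) = 1.32 atm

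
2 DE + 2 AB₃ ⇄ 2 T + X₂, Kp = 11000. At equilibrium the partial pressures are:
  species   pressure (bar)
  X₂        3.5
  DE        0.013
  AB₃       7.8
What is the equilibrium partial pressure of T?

At equilibrium, Kp = P(T)²·P(X₂) / (P(DE)²·P(AB₃)²) = 11000.
(P(T))²·(3.5) / ((0.013)²·(7.8)²) = 11000
P(T)² = 32.3 ⇒ P(T) = 5.7 bar

P(T) = 5.7 bar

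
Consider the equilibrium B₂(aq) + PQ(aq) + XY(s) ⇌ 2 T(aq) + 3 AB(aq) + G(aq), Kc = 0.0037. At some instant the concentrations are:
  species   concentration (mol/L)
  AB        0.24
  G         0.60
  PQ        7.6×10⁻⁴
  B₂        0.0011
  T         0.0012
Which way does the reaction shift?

toward reactants

(XY is a pure solid — omitted from Qc.)
Qc = [T]²·[AB]³·[G] / ([B₂]·[PQ]) = (0.0012)²·(0.24)³·(0.60) / ((0.0011)·(7.6×10⁻⁴)) = 0.014
Qc = 0.014 > Kc = 0.0037, so the reverse reaction proceeds.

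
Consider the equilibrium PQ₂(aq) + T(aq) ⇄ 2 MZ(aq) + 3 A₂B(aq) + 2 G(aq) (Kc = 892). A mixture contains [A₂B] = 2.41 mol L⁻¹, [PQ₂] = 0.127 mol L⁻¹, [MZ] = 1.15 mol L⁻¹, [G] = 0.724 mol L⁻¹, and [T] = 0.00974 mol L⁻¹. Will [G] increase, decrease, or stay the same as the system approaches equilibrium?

Qc = [MZ]²·[A₂B]³·[G]² / ([PQ₂]·[T]) = (1.15)²·(2.41)³·(0.724)² / ((0.127)·(0.00974)) = 7840
Qc = 7840 > Kc = 892: net reverse reaction.
G is a product, so it decreases.

decrease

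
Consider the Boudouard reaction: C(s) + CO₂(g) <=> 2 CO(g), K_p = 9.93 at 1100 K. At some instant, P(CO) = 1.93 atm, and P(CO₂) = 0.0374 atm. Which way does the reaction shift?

in the reverse direction

(C is a pure solid — omitted from Q_p.)
Q_p = P(CO)² / P(CO₂) = (1.93)² / (0.0374) = 99.6
Q_p = 99.6 > K_p = 9.93, so the reverse reaction proceeds.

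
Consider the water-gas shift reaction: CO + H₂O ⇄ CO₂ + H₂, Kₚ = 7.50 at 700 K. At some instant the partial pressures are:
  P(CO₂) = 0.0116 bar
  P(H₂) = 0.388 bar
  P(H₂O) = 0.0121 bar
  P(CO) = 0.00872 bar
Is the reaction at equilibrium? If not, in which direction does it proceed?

Qₚ = P(CO₂)·P(H₂) / (P(CO)·P(H₂O)) = (0.0116)·(0.388) / ((0.00872)·(0.0121)) = 42.7
Qₚ = 42.7 > Kₚ = 7.50, so the reverse reaction proceeds.

in the reverse direction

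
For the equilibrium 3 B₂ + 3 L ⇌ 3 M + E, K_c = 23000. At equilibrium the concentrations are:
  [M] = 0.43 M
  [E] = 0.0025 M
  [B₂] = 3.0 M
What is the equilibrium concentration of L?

[L] = 6.8×10⁻⁴ M

At equilibrium, K_c = [M]³·[E] / ([B₂]³·[L]³) = 23000.
(0.43)³·(0.0025) / ((3.0)³·([L])³) = 23000
[L]³ = 3.20×10⁻¹⁰ ⇒ [L] = 6.8×10⁻⁴ M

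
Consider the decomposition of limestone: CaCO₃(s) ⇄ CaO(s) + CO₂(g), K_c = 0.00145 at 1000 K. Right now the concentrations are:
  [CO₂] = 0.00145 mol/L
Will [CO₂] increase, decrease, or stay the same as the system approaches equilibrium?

stay the same

(CaCO₃, CaO are pure solids — omitted from Q_c.)
Q_c = [CO₂] = 0.00145
Q_c = 0.00145 = K_c; the system is at equilibrium.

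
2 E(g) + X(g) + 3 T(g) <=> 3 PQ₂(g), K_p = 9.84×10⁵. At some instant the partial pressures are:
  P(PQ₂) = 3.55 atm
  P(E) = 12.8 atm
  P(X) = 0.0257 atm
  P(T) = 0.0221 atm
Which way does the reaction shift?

neither direction; the system is at equilibrium

Q_p = P(PQ₂)³ / (P(E)²·P(X)·P(T)³) = (3.55)³ / ((12.8)²·(0.0257)·(0.0221)³) = 9.84×10⁵
Q_p = 9.84×10⁵ = K_p, so the system is already at equilibrium.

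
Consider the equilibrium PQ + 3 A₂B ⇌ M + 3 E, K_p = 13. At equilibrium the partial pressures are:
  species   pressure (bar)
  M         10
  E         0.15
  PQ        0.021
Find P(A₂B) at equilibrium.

At equilibrium, K_p = P(M)·P(E)³ / (P(PQ)·P(A₂B)³) = 13.
(10)·(0.15)³ / ((0.021)·(P(A₂B))³) = 13
P(A₂B)³ = 0.124 ⇒ P(A₂B) = 0.50 bar

P(A₂B) = 0.50 bar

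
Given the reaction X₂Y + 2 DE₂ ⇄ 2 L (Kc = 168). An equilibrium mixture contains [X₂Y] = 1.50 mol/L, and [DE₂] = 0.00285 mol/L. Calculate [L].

At equilibrium, Kc = [L]² / ([X₂Y]·[DE₂]²) = 168.
([L])² / ((1.50)·(0.00285)²) = 168
[L]² = 0.00205 ⇒ [L] = 0.0452 mol/L

[L] = 0.0452 mol/L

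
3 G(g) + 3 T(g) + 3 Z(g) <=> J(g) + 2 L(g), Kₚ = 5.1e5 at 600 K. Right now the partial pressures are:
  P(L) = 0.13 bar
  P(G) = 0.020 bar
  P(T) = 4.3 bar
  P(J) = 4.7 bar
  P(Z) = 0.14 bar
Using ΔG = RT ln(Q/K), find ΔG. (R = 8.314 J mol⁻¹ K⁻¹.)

Qₚ = P(J)·P(L)² / (P(G)³·P(T)³·P(Z)³) = (4.7)·(0.13)² / ((0.020)³·(4.3)³·(0.14)³) = 45500
ΔG = RT ln(Qₚ/Kₚ) = (8.314 J mol⁻¹ K⁻¹)(600 K) × ln(45500/5.1e5)
   = (4.988 kJ/mol)(-2.417) = -12.1 kJ/mol
ΔG < 0, so the forward reaction is spontaneous (proceeds forward).

ΔG = -12.1 kJ/mol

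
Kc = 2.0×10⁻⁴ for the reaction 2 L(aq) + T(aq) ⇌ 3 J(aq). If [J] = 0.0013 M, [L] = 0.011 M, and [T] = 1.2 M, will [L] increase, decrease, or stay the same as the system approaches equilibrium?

decrease

Qc = [J]³ / ([L]²·[T]) = (0.0013)³ / ((0.011)²·(1.2)) = 1.5×10⁻⁵
Qc = 1.5×10⁻⁵ < Kc = 2.0×10⁻⁴: net forward reaction.
L is a reactant, so it decreases.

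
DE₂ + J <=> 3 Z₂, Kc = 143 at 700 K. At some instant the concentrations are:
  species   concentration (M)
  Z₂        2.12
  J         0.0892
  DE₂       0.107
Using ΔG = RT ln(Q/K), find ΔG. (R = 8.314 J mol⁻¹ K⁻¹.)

ΔG = 11.3 kJ/mol

Qc = [Z₂]³ / ([DE₂]·[J]) = (2.12)³ / ((0.107)·(0.0892)) = 998
ΔG = RT ln(Qc/Kc) = (8.314 J mol⁻¹ K⁻¹)(700 K) × ln(998/143)
   = (5.820 kJ/mol)(1.943) = 11.3 kJ/mol
ΔG > 0, so the forward reaction is non-spontaneous (proceeds in reverse).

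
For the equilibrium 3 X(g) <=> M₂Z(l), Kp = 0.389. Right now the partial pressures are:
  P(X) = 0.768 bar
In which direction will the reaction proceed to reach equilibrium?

(M₂Z is a pure liquid — omitted from Qp.)
Qp = 1 / P(X)³ = 1 / (0.768)³ = 2.21
Qp = 2.21 > Kp = 0.389, so the reverse reaction proceeds.

in the reverse direction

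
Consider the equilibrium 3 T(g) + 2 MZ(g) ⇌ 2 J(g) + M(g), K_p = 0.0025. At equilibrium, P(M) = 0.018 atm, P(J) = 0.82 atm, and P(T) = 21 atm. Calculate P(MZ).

P(MZ) = 0.023 atm

At equilibrium, K_p = P(J)²·P(M) / (P(T)³·P(MZ)²) = 0.0025.
(0.82)²·(0.018) / ((21)³·(P(MZ))²) = 0.0025
P(MZ)² = 5.23×10⁻⁴ ⇒ P(MZ) = 0.023 atm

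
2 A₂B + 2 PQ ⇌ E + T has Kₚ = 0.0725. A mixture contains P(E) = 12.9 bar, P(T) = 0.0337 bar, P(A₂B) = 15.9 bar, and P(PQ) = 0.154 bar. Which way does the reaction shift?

neither direction; the system is at equilibrium

Qₚ = P(E)·P(T) / (P(A₂B)²·P(PQ)²) = (12.9)·(0.0337) / ((15.9)²·(0.154)²) = 0.0725
Qₚ = 0.0725 = Kₚ, so the system is already at equilibrium.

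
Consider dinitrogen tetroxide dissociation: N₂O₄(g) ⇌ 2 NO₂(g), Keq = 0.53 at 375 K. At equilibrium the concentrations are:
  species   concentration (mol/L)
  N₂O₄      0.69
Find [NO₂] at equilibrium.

At equilibrium, Keq = [NO₂]² / [N₂O₄] = 0.53.
([NO₂])² / (0.69) = 0.53
[NO₂]² = 0.366 ⇒ [NO₂] = 0.60 mol/L

[NO₂] = 0.60 mol/L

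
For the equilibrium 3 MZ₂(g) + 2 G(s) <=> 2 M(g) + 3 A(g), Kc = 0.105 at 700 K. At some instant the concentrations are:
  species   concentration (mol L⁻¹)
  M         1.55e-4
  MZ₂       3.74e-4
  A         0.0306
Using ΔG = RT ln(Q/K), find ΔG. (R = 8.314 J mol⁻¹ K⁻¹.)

ΔG = -12.1 kJ/mol

(G is a pure solid — omitted from Qc.)
Qc = [M]²·[A]³ / [MZ₂]³ = (1.55e-4)²·(0.0306)³ / (3.74e-4)³ = 0.0132
ΔG = RT ln(Qc/Kc) = (8.314 J mol⁻¹ K⁻¹)(700 K) × ln(0.0132/0.105)
   = (5.820 kJ/mol)(-2.074) = -12.1 kJ/mol
ΔG < 0, so the forward reaction is spontaneous (proceeds forward).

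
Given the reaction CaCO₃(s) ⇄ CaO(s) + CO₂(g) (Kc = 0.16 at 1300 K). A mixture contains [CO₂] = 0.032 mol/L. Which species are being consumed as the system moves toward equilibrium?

(CaCO₃, CaO are pure solids — omitted from Qc.)
Qc = [CO₂] = 0.032
Qc = 0.032 < Kc = 0.16: net forward reaction.

CaCO₃ (reactants)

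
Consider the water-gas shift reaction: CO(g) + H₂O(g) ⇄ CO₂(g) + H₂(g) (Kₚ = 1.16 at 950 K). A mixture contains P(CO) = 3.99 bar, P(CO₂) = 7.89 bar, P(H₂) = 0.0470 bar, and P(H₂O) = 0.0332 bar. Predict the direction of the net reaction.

toward reactants

Qₚ = P(CO₂)·P(H₂) / (P(CO)·P(H₂O)) = (7.89)·(0.0470) / ((3.99)·(0.0332)) = 2.80
Qₚ = 2.80 > Kₚ = 1.16, so the reverse reaction proceeds.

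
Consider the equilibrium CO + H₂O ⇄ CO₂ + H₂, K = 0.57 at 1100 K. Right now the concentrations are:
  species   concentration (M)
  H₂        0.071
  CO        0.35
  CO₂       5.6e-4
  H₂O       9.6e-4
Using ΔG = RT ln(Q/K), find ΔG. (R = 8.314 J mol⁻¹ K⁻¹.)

Q = [CO₂]·[H₂] / ([CO]·[H₂O]) = (5.6e-4)·(0.071) / ((0.35)·(9.6e-4)) = 0.118
ΔG = RT ln(Q/K) = (8.314 J mol⁻¹ K⁻¹)(1100 K) × ln(0.118/0.57)
   = (9.145 kJ/mol)(-1.575) = -14.4 kJ/mol
ΔG < 0, so the forward reaction is spontaneous (proceeds forward).

ΔG = -14.4 kJ/mol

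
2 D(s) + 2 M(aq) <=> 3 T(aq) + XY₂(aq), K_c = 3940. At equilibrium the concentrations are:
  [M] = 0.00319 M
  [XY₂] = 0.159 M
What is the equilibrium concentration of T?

[T] = 0.632 M

(D is a pure solid — omitted from K_c.)
At equilibrium, K_c = [T]³·[XY₂] / [M]² = 3940.
([T])³·(0.159) / (0.00319)² = 3940
[T]³ = 0.252 ⇒ [T] = 0.632 M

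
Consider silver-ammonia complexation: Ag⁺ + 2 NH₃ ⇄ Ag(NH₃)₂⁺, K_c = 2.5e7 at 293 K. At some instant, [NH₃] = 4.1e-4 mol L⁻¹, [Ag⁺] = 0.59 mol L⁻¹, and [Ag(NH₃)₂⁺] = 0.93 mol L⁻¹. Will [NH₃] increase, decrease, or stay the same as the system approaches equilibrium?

decrease

Q_c = [Ag(NH₃)₂⁺] / ([Ag⁺]·[NH₃]²) = (0.93) / ((0.59)·(4.1e-4)²) = 9.4e6
Q_c = 9.4e6 < K_c = 2.5e7: net forward reaction.
NH₃ is a reactant, so it decreases.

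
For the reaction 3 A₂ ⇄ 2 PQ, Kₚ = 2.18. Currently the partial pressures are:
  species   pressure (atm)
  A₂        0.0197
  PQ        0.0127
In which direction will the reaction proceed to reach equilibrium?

Qₚ = P(PQ)² / P(A₂)³ = (0.0127)² / (0.0197)³ = 21.1
Qₚ = 21.1 > Kₚ = 2.18, so the reverse reaction proceeds.

reverse (toward reactants)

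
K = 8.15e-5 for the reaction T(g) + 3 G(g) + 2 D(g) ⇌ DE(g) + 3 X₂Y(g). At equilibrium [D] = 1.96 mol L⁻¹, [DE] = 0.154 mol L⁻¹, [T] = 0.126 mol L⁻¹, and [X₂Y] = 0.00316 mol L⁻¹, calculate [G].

At equilibrium, K = [DE]·[X₂Y]³ / ([T]·[G]³·[D]²) = 8.15e-5.
(0.154)·(0.00316)³ / ((0.126)·([G])³·(1.96)²) = 8.15e-5
[G]³ = 1.23e-4 ⇒ [G] = 0.0498 mol L⁻¹

[G] = 0.0498 mol L⁻¹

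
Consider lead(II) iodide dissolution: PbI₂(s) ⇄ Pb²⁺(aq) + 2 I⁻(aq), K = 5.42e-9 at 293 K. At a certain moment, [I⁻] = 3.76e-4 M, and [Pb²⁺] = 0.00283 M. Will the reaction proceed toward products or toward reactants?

to the right

(PbI₂ is a pure solid — omitted from Q.)
Q = [Pb²⁺]·[I⁻]² = (0.00283)·(3.76e-4)² = 4.00e-10
Q = 4.00e-10 < K = 5.42e-9, so the forward reaction proceeds.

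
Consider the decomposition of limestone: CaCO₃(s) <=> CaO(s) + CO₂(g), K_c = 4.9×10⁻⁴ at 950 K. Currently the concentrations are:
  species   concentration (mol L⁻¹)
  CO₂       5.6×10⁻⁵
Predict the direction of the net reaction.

forward (toward products)

(CaCO₃, CaO are pure solids — omitted from Q_c.)
Q_c = [CO₂] = 5.6×10⁻⁵
Q_c = 5.6×10⁻⁵ < K_c = 4.9×10⁻⁴, so the forward reaction proceeds.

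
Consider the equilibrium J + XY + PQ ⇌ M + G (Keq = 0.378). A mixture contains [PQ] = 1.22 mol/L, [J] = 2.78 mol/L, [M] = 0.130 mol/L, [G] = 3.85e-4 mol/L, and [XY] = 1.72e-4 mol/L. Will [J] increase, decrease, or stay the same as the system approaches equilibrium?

decrease

Q = [M]·[G] / ([J]·[XY]·[PQ]) = (0.130)·(3.85e-4) / ((2.78)·(1.72e-4)·(1.22)) = 0.0858
Q = 0.0858 < Keq = 0.378: net forward reaction.
J is a reactant, so it decreases.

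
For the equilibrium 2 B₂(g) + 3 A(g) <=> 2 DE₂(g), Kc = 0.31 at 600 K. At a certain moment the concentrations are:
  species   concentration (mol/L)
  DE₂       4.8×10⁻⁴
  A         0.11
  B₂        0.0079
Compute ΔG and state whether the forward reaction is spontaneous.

Qc = [DE₂]² / ([B₂]²·[A]³) = (4.8×10⁻⁴)² / ((0.0079)²·(0.11)³) = 2.77
ΔG = RT ln(Qc/Kc) = (8.314 J mol⁻¹ K⁻¹)(600 K) × ln(2.77/0.31)
   = (4.988 kJ/mol)(2.190) = 10.9 kJ/mol
ΔG > 0, so the forward reaction is non-spontaneous (proceeds in reverse).

ΔG = 10.9 kJ/mol; the forward reaction is non-spontaneous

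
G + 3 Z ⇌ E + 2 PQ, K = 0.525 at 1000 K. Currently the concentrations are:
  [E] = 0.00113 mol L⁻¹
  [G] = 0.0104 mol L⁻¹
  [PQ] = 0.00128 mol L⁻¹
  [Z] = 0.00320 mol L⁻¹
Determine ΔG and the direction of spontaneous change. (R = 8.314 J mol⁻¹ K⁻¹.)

Q = [E]·[PQ]² / ([G]·[Z]³) = (0.00113)·(0.00128)² / ((0.0104)·(0.00320)³) = 5.43
ΔG = RT ln(Q/K) = (8.314 J mol⁻¹ K⁻¹)(1000 K) × ln(5.43/0.525)
   = (8.314 kJ/mol)(2.336) = 19.4 kJ/mol
ΔG > 0, so the forward reaction is non-spontaneous (proceeds in reverse).

ΔG = 19.4 kJ/mol; the forward reaction is non-spontaneous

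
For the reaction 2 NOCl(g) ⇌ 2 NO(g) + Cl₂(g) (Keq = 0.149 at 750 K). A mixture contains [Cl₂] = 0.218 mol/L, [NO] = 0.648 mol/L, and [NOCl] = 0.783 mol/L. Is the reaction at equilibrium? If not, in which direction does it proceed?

at equilibrium

Q = [NO]²·[Cl₂] / [NOCl]² = (0.648)²·(0.218) / (0.783)² = 0.149
Q = 0.149 = Keq, so the system is already at equilibrium.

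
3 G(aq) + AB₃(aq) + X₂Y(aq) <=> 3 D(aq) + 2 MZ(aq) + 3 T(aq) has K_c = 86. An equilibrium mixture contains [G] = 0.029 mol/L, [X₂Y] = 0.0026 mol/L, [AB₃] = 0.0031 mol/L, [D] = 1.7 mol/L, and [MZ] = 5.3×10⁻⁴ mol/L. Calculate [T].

At equilibrium, K_c = [D]³·[MZ]²·[T]³ / ([G]³·[AB₃]·[X₂Y]) = 86.
(1.7)³·(5.3×10⁻⁴)²·([T])³ / ((0.029)³·(0.0031)·(0.0026)) = 86
[T]³ = 0.0122 ⇒ [T] = 0.23 mol/L

[T] = 0.23 mol/L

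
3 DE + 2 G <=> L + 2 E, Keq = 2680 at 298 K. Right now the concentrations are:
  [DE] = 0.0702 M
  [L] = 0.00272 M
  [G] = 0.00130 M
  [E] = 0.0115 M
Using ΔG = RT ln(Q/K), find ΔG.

ΔG = -3.65 kJ/mol

Q = [L]·[E]² / ([DE]³·[G]²) = (0.00272)·(0.0115)² / ((0.0702)³·(0.00130)²) = 615
ΔG = RT ln(Q/Keq) = (8.314 J mol⁻¹ K⁻¹)(298 K) × ln(615/2680)
   = (2.478 kJ/mol)(-1.472) = -3.65 kJ/mol
ΔG < 0, so the forward reaction is spontaneous (proceeds forward).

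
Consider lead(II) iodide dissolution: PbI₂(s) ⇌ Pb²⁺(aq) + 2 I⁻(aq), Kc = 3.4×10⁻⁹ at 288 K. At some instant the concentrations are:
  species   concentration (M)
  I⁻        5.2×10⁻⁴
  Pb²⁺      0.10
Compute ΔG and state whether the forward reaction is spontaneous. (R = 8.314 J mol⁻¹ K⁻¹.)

ΔG = 4.96 kJ/mol; the forward reaction is non-spontaneous

(PbI₂ is a pure solid — omitted from Qc.)
Qc = [Pb²⁺]·[I⁻]² = (0.10)·(5.2×10⁻⁴)² = 2.70×10⁻⁸
ΔG = RT ln(Qc/Kc) = (8.314 J mol⁻¹ K⁻¹)(288 K) × ln(2.70×10⁻⁸/3.4×10⁻⁹)
   = (2.394 kJ/mol)(2.072) = 4.96 kJ/mol
ΔG > 0, so the forward reaction is non-spontaneous (proceeds in reverse).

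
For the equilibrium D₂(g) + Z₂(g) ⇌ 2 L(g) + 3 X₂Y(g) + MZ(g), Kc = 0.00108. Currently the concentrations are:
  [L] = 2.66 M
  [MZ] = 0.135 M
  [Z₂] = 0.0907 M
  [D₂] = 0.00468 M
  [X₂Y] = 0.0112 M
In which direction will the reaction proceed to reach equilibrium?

reverse (toward reactants)

Qc = [L]²·[X₂Y]³·[MZ] / ([D₂]·[Z₂]) = (2.66)²·(0.0112)³·(0.135) / ((0.00468)·(0.0907)) = 0.00316
Qc = 0.00316 > Kc = 0.00108, so the reverse reaction proceeds.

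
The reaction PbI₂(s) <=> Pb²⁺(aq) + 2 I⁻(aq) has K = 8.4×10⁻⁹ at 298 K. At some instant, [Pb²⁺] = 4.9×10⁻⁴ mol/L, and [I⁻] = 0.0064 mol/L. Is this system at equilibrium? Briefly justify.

no; Q > K, reaction proceeds in reverse

(PbI₂ is a pure solid — omitted from Q.)
Q = [Pb²⁺]·[I⁻]² = (4.9×10⁻⁴)·(0.0064)² = 2.0×10⁻⁸
Q = 2.0×10⁻⁸ > K = 8.4×10⁻⁹: net reverse reaction.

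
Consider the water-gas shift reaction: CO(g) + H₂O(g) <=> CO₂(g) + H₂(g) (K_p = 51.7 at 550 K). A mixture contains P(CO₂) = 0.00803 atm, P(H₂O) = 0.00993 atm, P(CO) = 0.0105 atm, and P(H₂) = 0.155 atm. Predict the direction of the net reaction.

Q_p = P(CO₂)·P(H₂) / (P(CO)·P(H₂O)) = (0.00803)·(0.155) / ((0.0105)·(0.00993)) = 11.9
Q_p = 11.9 < K_p = 51.7, so the forward reaction proceeds.

toward products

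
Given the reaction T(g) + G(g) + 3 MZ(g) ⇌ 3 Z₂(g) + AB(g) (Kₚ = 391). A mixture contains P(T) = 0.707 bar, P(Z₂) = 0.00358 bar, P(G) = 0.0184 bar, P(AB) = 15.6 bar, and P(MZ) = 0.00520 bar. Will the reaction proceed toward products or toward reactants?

at equilibrium

Qₚ = P(Z₂)³·P(AB) / (P(T)·P(G)·P(MZ)³) = (0.00358)³·(15.6) / ((0.707)·(0.0184)·(0.00520)³) = 391
Qₚ = 391 = Kₚ, so the system is already at equilibrium.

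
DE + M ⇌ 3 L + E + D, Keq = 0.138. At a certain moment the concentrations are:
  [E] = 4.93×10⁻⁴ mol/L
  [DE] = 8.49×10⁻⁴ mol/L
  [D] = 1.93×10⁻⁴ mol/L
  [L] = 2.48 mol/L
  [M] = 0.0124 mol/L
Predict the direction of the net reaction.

at equilibrium

Q = [L]³·[E]·[D] / ([DE]·[M]) = (2.48)³·(4.93×10⁻⁴)·(1.93×10⁻⁴) / ((8.49×10⁻⁴)·(0.0124)) = 0.138
Q = 0.138 = Keq, so the system is already at equilibrium.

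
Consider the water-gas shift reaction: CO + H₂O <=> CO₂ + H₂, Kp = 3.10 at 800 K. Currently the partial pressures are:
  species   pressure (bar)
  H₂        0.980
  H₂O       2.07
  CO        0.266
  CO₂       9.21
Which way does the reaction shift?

to the left

Qp = P(CO₂)·P(H₂) / (P(CO)·P(H₂O)) = (9.21)·(0.980) / ((0.266)·(2.07)) = 16.4
Qp = 16.4 > Kp = 3.10, so the reverse reaction proceeds.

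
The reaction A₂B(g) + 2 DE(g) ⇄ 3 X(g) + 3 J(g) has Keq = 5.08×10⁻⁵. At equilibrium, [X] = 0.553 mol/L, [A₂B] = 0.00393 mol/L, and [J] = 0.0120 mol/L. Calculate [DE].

At equilibrium, Keq = [X]³·[J]³ / ([A₂B]·[DE]²) = 5.08×10⁻⁵.
(0.553)³·(0.0120)³ / ((0.00393)·([DE])²) = 5.08×10⁻⁵
[DE]² = 1.46 ⇒ [DE] = 1.21 mol/L

[DE] = 1.21 mol/L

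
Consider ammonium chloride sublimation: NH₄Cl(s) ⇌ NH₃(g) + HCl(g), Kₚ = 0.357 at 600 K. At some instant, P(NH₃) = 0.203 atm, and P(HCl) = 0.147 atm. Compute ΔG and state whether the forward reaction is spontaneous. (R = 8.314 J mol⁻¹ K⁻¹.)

ΔG = -12.4 kJ/mol; the forward reaction is spontaneous

(NH₄Cl is a pure solid — omitted from Qₚ.)
Qₚ = P(NH₃)·P(HCl) = (0.203)·(0.147) = 0.0298
ΔG = RT ln(Qₚ/Kₚ) = (8.314 J mol⁻¹ K⁻¹)(600 K) × ln(0.0298/0.357)
   = (4.988 kJ/mol)(-2.483) = -12.4 kJ/mol
ΔG < 0, so the forward reaction is spontaneous (proceeds forward).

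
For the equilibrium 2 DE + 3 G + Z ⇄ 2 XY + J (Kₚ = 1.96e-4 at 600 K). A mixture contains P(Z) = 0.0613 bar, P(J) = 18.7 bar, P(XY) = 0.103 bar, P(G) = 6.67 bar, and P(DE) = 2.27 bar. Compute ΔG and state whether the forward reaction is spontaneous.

ΔG = 11.9 kJ/mol; the forward reaction is non-spontaneous

Qₚ = P(XY)²·P(J) / (P(DE)²·P(G)³·P(Z)) = (0.103)²·(18.7) / ((2.27)²·(6.67)³·(0.0613)) = 0.00212
ΔG = RT ln(Qₚ/Kₚ) = (8.314 J mol⁻¹ K⁻¹)(600 K) × ln(0.00212/1.96e-4)
   = (4.988 kJ/mol)(2.381) = 11.9 kJ/mol
ΔG > 0, so the forward reaction is non-spontaneous (proceeds in reverse).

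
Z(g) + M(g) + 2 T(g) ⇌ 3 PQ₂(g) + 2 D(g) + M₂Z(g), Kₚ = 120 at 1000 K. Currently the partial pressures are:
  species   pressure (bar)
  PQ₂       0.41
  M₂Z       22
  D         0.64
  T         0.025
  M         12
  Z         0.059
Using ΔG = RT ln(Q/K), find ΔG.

Qₚ = P(PQ₂)³·P(D)²·P(M₂Z) / (P(Z)·P(M)·P(T)²) = (0.41)³·(0.64)²·(22) / ((0.059)·(12)·(0.025)²) = 1400
ΔG = RT ln(Qₚ/Kₚ) = (8.314 J mol⁻¹ K⁻¹)(1000 K) × ln(1400/120)
   = (8.314 kJ/mol)(2.457) = 20.4 kJ/mol
ΔG > 0, so the forward reaction is non-spontaneous (proceeds in reverse).

ΔG = 20.4 kJ/mol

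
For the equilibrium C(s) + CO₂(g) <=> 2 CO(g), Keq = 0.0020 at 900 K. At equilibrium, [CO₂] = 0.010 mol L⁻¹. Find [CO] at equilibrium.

(C is a pure solid — omitted from Keq.)
At equilibrium, Keq = [CO]² / [CO₂] = 0.0020.
([CO])² / (0.010) = 0.0020
[CO]² = 2.00e-5 ⇒ [CO] = 0.0045 mol L⁻¹

[CO] = 0.0045 mol L⁻¹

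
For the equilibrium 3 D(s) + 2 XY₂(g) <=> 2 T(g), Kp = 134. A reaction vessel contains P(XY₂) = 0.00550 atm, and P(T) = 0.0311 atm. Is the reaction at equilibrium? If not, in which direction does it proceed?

(D is a pure solid — omitted from Qp.)
Qp = P(T)² / P(XY₂)² = (0.0311)² / (0.00550)² = 32.0
Qp = 32.0 < Kp = 134, so the forward reaction proceeds.

in the forward direction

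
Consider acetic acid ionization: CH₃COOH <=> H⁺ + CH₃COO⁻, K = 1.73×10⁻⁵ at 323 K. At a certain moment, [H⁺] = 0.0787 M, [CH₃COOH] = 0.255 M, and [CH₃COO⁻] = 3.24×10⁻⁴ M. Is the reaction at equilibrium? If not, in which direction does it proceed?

in the reverse direction

Q = [H⁺]·[CH₃COO⁻] / [CH₃COOH] = (0.0787)·(3.24×10⁻⁴) / (0.255) = 1.00×10⁻⁴
Q = 1.00×10⁻⁴ > K = 1.73×10⁻⁵, so the reverse reaction proceeds.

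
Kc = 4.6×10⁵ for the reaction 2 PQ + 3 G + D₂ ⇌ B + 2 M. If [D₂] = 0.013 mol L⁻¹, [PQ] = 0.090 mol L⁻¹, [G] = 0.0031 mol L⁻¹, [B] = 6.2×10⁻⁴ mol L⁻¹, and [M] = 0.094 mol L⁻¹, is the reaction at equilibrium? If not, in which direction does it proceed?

Qc = [B]·[M]² / ([PQ]²·[G]³·[D₂]) = (6.2×10⁻⁴)·(0.094)² / ((0.090)²·(0.0031)³·(0.013)) = 1.7×10⁶
Qc = 1.7×10⁶ > Kc = 4.6×10⁵, so the reverse reaction proceeds.

toward reactants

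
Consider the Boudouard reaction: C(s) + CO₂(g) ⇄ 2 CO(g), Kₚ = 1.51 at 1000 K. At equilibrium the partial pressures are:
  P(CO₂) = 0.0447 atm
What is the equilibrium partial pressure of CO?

P(CO) = 0.260 atm

(C is a pure solid — omitted from Kₚ.)
At equilibrium, Kₚ = P(CO)² / P(CO₂) = 1.51.
(P(CO))² / (0.0447) = 1.51
P(CO)² = 0.0675 ⇒ P(CO) = 0.260 atm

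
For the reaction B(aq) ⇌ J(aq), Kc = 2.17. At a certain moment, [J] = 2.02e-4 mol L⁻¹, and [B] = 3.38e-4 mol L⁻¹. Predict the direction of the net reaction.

forward (toward products)

Qc = [J] / [B] = (2.02e-4) / (3.38e-4) = 0.598
Qc = 0.598 < Kc = 2.17, so the forward reaction proceeds.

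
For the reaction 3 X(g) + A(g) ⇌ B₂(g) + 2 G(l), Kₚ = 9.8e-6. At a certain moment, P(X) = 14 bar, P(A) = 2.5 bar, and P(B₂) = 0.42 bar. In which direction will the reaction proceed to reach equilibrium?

(G is a pure liquid — omitted from Qₚ.)
Qₚ = P(B₂) / (P(X)³·P(A)) = (0.42) / ((14)³·(2.5)) = 6.1e-5
Qₚ = 6.1e-5 > Kₚ = 9.8e-6, so the reverse reaction proceeds.

toward reactants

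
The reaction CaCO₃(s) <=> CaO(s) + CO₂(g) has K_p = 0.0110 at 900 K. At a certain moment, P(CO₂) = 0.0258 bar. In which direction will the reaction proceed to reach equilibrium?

(CaCO₃, CaO are pure solids — omitted from Q_p.)
Q_p = P(CO₂) = 0.0258
Q_p = 0.0258 > K_p = 0.0110, so the reverse reaction proceeds.

reverse (toward reactants)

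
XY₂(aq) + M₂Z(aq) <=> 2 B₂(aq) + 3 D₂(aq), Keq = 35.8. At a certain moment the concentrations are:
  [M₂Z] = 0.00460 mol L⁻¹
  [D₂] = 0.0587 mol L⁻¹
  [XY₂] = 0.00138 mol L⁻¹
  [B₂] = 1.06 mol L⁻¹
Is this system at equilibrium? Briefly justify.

Q = [B₂]²·[D₂]³ / ([XY₂]·[M₂Z]) = (1.06)²·(0.0587)³ / ((0.00138)·(0.00460)) = 35.8
Q = 35.8 = Keq; the system is at equilibrium.

yes, at equilibrium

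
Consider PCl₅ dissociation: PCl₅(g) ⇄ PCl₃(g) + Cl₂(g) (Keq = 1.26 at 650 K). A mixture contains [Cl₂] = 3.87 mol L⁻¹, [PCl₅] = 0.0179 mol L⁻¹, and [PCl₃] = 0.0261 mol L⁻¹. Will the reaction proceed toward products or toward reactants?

in the reverse direction

Q = [PCl₃]·[Cl₂] / [PCl₅] = (0.0261)·(3.87) / (0.0179) = 5.64
Q = 5.64 > Keq = 1.26, so the reverse reaction proceeds.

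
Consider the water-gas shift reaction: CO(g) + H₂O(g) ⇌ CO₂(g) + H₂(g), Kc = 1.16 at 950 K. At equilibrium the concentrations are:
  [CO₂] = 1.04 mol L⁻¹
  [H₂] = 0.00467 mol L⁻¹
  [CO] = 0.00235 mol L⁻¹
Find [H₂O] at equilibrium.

At equilibrium, Kc = [CO₂]·[H₂] / ([CO]·[H₂O]) = 1.16.
(1.04)·(0.00467) / ((0.00235)·([H₂O])) = 1.16
[H₂O] = 1.78 mol L⁻¹

[H₂O] = 1.78 mol L⁻¹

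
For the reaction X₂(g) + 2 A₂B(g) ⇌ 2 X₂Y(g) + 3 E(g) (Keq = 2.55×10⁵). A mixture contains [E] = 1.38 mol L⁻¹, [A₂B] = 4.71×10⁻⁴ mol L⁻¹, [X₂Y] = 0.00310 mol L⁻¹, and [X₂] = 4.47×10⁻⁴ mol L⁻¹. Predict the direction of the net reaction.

neither direction; the system is at equilibrium

Q = [X₂Y]²·[E]³ / ([X₂]·[A₂B]²) = (0.00310)²·(1.38)³ / ((4.47×10⁻⁴)·(4.71×10⁻⁴)²) = 2.55×10⁵
Q = 2.55×10⁵ = Keq, so the system is already at equilibrium.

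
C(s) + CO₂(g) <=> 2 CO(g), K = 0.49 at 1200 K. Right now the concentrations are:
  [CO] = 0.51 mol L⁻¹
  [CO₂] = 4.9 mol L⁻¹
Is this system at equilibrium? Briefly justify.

(C is a pure solid — omitted from Q.)
Q = [CO]² / [CO₂] = (0.51)² / (4.9) = 0.053
Q = 0.053 < K = 0.49: net forward reaction.

no; Q < K, reaction proceeds forward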